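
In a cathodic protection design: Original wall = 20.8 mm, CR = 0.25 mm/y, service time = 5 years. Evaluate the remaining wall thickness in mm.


Remaining wall = original − CR × time
t = 20.8 − 0.25*5 = 20.8 − 1.25 = 19.55 mm

19.55 mm


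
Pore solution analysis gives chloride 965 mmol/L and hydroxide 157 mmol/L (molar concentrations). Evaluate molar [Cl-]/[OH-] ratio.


Threshold parameter = [Cl-] / [OH-] (molar basis; both in mmol/L, so units cancel)
Ratio = 965 / 157 = 6.15

6.15


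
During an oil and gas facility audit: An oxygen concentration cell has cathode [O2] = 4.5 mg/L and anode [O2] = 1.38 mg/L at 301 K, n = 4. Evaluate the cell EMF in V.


Apply the Nernst concentration-cell relation: E = (RT/nF)*ln(C_cathode/C_anode)
RT/nF = 8.314*301/(4*96485) = 0.0064842 V
ln(4.5/1.38) = 1.18199
E = 0.0064842 * 1.18199 = 0.00766 V

0.00766 V


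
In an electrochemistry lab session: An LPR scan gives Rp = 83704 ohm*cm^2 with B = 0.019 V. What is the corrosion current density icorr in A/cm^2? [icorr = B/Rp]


Apply the Stern-Geary relation: icorr = B / Rp
icorr = 0.019 / 83704 = 2.27×10^-7 A/cm^2

2.27×10^-7 A/cm^2


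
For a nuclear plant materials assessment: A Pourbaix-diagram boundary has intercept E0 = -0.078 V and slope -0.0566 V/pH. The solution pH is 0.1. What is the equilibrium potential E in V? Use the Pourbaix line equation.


Apply the Pourbaix line equation: E = E0 + slope*pH
E = -0.078 + (-0.0566)*0.1 = -0.078 + (-0.00566) = -0.08366 V
Rounded to 4 decimal places: E = -0.0837 V

-0.0837 V


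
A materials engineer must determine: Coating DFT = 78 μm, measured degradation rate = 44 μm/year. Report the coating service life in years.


Service life = thickness / degradation rate
Life = 78 / 44 = 1.8 years

1.8 years


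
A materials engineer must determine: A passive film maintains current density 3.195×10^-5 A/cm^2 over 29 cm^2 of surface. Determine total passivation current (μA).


I = i_pass * A, then convert A → μA (×10^6)
I = 3.195×10^-5 * 29 * 10^6 = 926.55 μA

926.55 μA


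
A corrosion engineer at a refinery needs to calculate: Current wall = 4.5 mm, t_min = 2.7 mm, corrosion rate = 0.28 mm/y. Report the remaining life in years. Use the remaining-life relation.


Apply the remaining-life relation: RL = (t_current − t_min) / CR
RL = (4.5 − 2.7) / 0.28 = 1.8 / 0.28 = 6.4 years

6.4 years


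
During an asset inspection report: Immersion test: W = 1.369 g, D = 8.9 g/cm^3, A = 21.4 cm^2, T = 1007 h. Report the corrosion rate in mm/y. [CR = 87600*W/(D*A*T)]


Apply the mm/y weight-loss relation: CR = 87600 * W / (D * A * T)
Numerator: 87600 * 1.369 = 119924.4
Denominator: 8.9 * 21.4 * 1007 = 191793.22
CR = 119924.4 / 191793.22 = 0.6253 mm/y

0.6253 mm/y


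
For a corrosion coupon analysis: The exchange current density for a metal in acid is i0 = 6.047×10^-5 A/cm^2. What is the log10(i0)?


i0 = 6.047×10^-5 A/cm^2
log10(i0) = -4.218

-4.218


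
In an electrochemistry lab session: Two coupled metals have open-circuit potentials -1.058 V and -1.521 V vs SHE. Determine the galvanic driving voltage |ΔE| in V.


Driving voltage is the absolute potential difference.
|ΔE| = |-1.058 − (-1.521)| = 0.463 V

0.463 V


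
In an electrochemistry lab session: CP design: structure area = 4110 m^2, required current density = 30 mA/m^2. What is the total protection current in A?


I = area * current density, then convert mA → A (÷1000)
I = 4110 * 30 / 1000 = 123.3 A

123.3 A


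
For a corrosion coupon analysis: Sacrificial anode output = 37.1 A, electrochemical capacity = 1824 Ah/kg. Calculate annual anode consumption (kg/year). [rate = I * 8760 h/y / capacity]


Annual consumption = current * hours per year / capacity
Rate = 37.1 * 8760 / 1824 = 178.2 kg/year

178.2 kg/year


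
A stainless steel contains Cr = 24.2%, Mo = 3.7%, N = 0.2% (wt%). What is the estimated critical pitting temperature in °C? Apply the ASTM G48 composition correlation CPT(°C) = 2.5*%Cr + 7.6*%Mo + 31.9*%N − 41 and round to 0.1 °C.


Apply the ASTM G48 empirical CPT estimate: CPT(°C) = 2.5*%Cr + 7.6*%Mo + 31.9*%N − 41
2.5*24.2 = 60.5; 7.6*3.7 = 28.12; 31.9*0.2 = 6.38
CPT = 60.5 + 28.12 + 6.38 − 41 = 54 °C
Rounded to 0.1 °C: CPT ≈ 54.0 °C

54.0 °C


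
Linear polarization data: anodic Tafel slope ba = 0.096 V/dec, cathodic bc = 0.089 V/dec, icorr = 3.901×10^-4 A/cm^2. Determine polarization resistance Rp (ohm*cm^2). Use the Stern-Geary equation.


Apply the Stern-Geary equation: Rp = ba*bc / (2.303*icorr*(ba+bc))
ba*bc = 0.096*0.089 = 0.008544
ba+bc = 0.185; 2.303*icorr*(ba+bc) = 2.303*3.901×10^-4*0.185 = 1.6620406×10^-4
Rp = 0.008544 / 1.6620406×10^-4 = 51.41 ohm*cm^2

51.41 ohm*cm^2


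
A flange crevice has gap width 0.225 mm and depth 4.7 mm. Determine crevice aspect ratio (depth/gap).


Aspect ratio = depth / gap
Ratio = 4.7 / 0.225 = 20.9

20.9


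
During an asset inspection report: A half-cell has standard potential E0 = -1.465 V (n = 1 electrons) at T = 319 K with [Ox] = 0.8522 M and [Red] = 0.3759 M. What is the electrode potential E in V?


Apply the Nernst equation: E = E0 + (RT/nF)*ln([Ox]/[Red])
Step 1: RT/nF = 8.314*319/(1*96485) = 0.02748786 V
Step 2: [Ox]/[Red] = 0.8522/0.3759 = 2.267092
Step 3: ln(2.267092) = 0.818498
Step 4: correction = 0.02748786 * 0.818498 = 0.022 V
E = -1.465 + 0.022 = -1.443 V

-1.443 V


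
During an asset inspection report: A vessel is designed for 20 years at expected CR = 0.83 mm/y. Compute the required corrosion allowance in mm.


Corrosion allowance = CR × design life
CA = 0.83 * 20 = 16.6 mm

16.6 mm


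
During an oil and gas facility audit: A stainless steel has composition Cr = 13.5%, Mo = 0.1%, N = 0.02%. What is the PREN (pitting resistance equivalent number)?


Apply the PREN formula: PREN = Cr + 3.3*Mo + 16*N
PREN = 13.5 + 3.3*0.1 + 16*0.02
PREN = 13.5 + 0.33 + 0.32 = 14.15

14.15


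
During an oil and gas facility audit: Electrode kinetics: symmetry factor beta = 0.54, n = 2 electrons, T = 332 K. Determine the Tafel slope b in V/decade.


Apply the Tafel slope relation: b = 2.303*R*T/(beta*n*F)
Numerator: 2.303 * 8.314 * 332 = 6356.85
Denominator: 0.54 * 2 * 96485 = 104203.8
b = 6356.85 / 104203.8 = 0.061 V/decade

0.061 V/decade


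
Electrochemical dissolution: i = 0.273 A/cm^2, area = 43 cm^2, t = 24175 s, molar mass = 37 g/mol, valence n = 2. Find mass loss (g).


Apply Faraday's law: m = i*A*t*M / (n*F)
Total charge passed Q = i*A*t = 0.273*43*24175 = 283790.325 C
m = Q*M/(n*F) = 283790.325*37/(2*96485) = 54.4139 g

54.4139 g


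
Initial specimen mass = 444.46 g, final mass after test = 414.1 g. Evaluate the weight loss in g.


Weight loss = initial − final
WL = 444.46 − 414.1 = 30.36 g

30.36 g


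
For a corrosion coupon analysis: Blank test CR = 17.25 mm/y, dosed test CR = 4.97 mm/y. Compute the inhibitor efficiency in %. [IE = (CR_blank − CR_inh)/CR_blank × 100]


Apply the inhibitor-efficiency definition: IE = (CR_blank − CR_inh)/CR_blank × 100
IE = (17.25 − 4.97) / 17.25 × 100
IE = 12.28 / 17.25 × 100 = 71.2 %

71.2 %


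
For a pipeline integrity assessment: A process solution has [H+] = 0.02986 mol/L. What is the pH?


pH = −log10[H+]
pH = −log10(0.02986) = 1.52

1.52


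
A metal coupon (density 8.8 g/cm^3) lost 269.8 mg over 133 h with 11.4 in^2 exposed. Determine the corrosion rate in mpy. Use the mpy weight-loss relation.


Apply the mpy weight-loss relation: CR = 534 * W / (D * A * T)
Numerator: 534 * 269.8 = 144073.2
Denominator: 8.8 * 11.4 * 133 = 13342.56
CR = 144073.2 / 13342.56 = 10.79802 mpy

10.79802 mpy


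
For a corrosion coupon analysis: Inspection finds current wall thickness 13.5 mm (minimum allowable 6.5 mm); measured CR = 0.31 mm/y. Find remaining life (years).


Apply the remaining-life relation: RL = (t_current − t_min) / CR
RL = (13.5 − 6.5) / 0.31 = 7.0 / 0.31 = 22.6 years

22.6 years


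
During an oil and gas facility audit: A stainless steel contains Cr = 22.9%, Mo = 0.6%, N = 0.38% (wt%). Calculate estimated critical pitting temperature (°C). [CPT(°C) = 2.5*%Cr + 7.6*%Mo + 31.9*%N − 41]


Apply the ASTM G48 empirical CPT estimate: CPT(°C) = 2.5*%Cr + 7.6*%Mo + 31.9*%N − 41
2.5*22.9 = 57.25; 7.6*0.6 = 4.56; 31.9*0.38 = 12.122
CPT = 57.25 + 4.56 + 12.122 − 41 = 32.932 °C
Rounded to 0.1 °C: CPT ≈ 32.9 °C

32.9 °C


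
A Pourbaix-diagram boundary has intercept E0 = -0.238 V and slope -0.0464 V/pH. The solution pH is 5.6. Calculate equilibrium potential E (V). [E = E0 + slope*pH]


Apply the Pourbaix line equation: E = E0 + slope*pH
E = -0.238 + (-0.0464)*5.6 = -0.238 + (-0.25984) = -0.49784 V
Rounded to 4 decimal places: E = -0.4978 V

-0.4978 V


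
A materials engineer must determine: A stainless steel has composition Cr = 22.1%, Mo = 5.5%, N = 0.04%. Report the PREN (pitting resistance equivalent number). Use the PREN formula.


Apply the PREN formula: PREN = Cr + 3.3*Mo + 16*N
PREN = 22.1 + 3.3*5.5 + 16*0.04
PREN = 22.1 + 18.15 + 0.64 = 40.89

40.89


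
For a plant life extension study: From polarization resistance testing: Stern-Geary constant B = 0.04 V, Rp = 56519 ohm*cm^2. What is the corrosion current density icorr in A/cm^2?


Apply the Stern-Geary relation: icorr = B / Rp
icorr = 0.04 / 56519 = 7.077×10^-7 A/cm^2

7.077×10^-7 A/cm^2


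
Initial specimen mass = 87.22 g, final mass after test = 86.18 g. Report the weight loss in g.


Weight loss = initial − final
WL = 87.22 − 86.18 = 1.04 g

1.04 g


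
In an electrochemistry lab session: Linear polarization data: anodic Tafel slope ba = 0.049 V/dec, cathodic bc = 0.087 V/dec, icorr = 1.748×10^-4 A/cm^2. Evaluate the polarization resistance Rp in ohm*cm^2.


Apply the Stern-Geary equation: Rp = ba*bc / (2.303*icorr*(ba+bc))
ba*bc = 0.049*0.087 = 0.004263
ba+bc = 0.136; 2.303*icorr*(ba+bc) = 2.303*1.748×10^-4*0.136 = 5.4748758×10^-5
Rp = 0.004263 / 5.4748758×10^-5 = 77.86 ohm*cm^2

77.86 ohm*cm^2


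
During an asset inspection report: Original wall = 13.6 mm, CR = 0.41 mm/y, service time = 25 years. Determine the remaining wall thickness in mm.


Remaining wall = original − CR × time
t = 13.6 − 0.41*25 = 13.6 − 10.25 = 3.35 mm

3.35 mm


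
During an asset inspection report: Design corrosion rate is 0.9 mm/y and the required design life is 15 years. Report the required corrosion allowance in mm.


Corrosion allowance = CR × design life
CA = 0.9 * 15 = 13.5 mm

13.5 mm


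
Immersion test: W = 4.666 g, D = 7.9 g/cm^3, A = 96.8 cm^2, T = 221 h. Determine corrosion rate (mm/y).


Apply the mm/y weight-loss relation: CR = 87600 * W / (D * A * T)
Numerator: 87600 * 4.666 = 408741.6
Denominator: 7.9 * 96.8 * 221 = 169003.12
CR = 408741.6 / 169003.12 = 2.4185 mm/y

2.4185 mm/y


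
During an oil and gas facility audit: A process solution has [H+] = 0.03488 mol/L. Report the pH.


pH = −log10[H+]
pH = −log10(0.03488) = 1.46

1.46


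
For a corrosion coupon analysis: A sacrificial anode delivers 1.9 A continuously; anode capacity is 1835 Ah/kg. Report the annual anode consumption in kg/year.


Annual consumption = current * hours per year / capacity
Rate = 1.9 * 8760 / 1835 = 9.1 kg/year

9.1 kg/year


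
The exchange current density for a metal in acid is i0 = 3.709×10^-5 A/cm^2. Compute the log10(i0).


i0 = 3.709×10^-5 A/cm^2
log10(i0) = -4.431

-4.431


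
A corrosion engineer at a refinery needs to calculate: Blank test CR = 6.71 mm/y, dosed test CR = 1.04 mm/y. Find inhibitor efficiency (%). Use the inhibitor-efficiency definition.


Apply the inhibitor-efficiency definition: IE = (CR_blank − CR_inh)/CR_blank × 100
IE = (6.71 − 1.04) / 6.71 × 100
IE = 5.67 / 6.71 × 100 = 84.5 %

84.5 %


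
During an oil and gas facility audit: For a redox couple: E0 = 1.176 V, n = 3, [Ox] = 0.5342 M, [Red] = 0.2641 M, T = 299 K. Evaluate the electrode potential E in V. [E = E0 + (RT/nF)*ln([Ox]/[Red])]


Apply the Nernst equation: E = E0 + (RT/nF)*ln([Ox]/[Red])
Step 1: RT/nF = 8.314*299/(3*96485) = 0.00858816 V
Step 2: [Ox]/[Red] = 0.5342/0.2641 = 2.022719
Step 3: ln(2.022719) = 0.704443
Step 4: correction = 0.00858816 * 0.704443 = 0.006 V
E = 1.176 + 0.006 = 1.182 V

1.182 V


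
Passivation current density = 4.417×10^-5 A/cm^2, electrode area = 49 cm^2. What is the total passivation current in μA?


I = i_pass * A, then convert A → μA (×10^6)
I = 4.417×10^-5 * 49 * 10^6 = 2164.33 μA

2164.33 μA


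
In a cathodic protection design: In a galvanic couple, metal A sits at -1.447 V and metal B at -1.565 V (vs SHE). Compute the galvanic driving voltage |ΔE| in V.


Driving voltage is the absolute potential difference.
|ΔE| = |-1.447 − (-1.565)| = 0.118 V

0.118 V


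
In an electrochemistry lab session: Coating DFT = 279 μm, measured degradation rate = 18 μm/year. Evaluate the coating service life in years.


Service life = thickness / degradation rate
Life = 279 / 18 = 15.5 years

15.5 years


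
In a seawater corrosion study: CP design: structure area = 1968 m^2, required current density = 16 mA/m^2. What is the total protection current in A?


I = area * current density, then convert mA → A (÷1000)
I = 1968 * 16 / 1000 = 31.49 A

31.49 A


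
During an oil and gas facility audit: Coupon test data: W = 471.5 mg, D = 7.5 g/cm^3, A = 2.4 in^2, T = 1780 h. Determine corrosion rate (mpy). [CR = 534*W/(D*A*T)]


Apply the mpy weight-loss relation: CR = 534 * W / (D * A * T)
Numerator: 534 * 471.5 = 251781.0
Denominator: 7.5 * 2.4 * 1780 = 32040.0
CR = 251781.0 / 32040.0 = 7.8583 mpy

7.8583 mpy


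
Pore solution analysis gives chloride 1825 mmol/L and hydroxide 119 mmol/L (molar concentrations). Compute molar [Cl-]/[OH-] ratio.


Threshold parameter = [Cl-] / [OH-] (molar basis; both in mmol/L, so units cancel)
Ratio = 1825 / 119 = 15.34

15.34


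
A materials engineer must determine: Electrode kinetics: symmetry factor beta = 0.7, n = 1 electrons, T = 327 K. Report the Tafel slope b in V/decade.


Apply the Tafel slope relation: b = 2.303*R*T/(beta*n*F)
Numerator: 2.303 * 8.314 * 327 = 6261.12
Denominator: 0.7 * 1 * 96485 = 67539.5
b = 6261.12 / 67539.5 = 0.093 V/decade

0.093 V/decade


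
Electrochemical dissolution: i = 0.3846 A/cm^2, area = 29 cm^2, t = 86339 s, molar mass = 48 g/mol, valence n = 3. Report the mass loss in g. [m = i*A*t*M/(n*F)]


Apply Faraday's law: m = i*A*t*M / (n*F)
Total charge passed Q = i*A*t = 0.3846*29*86339 = 962973.4026 C
m = Q*M/(n*F) = 962973.4026*48/(3*96485) = 159.68881 g

159.68881 g


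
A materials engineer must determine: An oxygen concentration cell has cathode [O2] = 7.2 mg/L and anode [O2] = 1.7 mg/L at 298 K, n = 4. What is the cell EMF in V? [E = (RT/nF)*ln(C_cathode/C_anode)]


Apply the Nernst concentration-cell relation: E = (RT/nF)*ln(C_cathode/C_anode)
RT/nF = 8.314*298/(4*96485) = 0.00641958 V
ln(7.2/1.7) = 1.44345
E = 0.00641958 * 1.44345 = 0.00927 V

0.00927 V


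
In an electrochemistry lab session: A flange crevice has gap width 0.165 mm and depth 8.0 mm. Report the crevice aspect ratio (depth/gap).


Aspect ratio = depth / gap
Ratio = 8.0 / 0.165 = 48.5

48.5


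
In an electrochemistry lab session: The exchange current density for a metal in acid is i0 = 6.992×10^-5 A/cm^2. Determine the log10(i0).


i0 = 6.992×10^-5 A/cm^2
log10(i0) = -4.155

-4.155


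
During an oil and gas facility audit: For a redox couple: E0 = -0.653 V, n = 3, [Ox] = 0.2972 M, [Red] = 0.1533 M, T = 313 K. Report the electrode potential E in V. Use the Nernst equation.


Apply the Nernst equation: E = E0 + (RT/nF)*ln([Ox]/[Red])
Step 1: RT/nF = 8.314*313/(3*96485) = 0.00899028 V
Step 2: [Ox]/[Red] = 0.2972/0.1533 = 1.938682
Step 3: ln(1.938682) = 0.662008
Step 4: correction = 0.00899028 * 0.662008 = 0.006 V
E = -0.653 + 0.006 = -0.647 V

-0.647 V


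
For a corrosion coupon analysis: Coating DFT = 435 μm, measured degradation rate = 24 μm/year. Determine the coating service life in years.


Service life = thickness / degradation rate
Life = 435 / 24 = 18.1 years

18.1 years


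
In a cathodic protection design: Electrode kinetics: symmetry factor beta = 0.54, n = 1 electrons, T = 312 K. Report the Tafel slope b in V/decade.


Apply the Tafel slope relation: b = 2.303*R*T/(beta*n*F)
Numerator: 2.303 * 8.314 * 312 = 5973.91
Denominator: 0.54 * 1 * 96485 = 52101.9
b = 5973.91 / 52101.9 = 0.115 V/decade

0.115 V/decade


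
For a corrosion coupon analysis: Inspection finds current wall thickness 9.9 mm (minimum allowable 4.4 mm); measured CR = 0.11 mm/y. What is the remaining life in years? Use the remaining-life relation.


Apply the remaining-life relation: RL = (t_current − t_min) / CR
RL = (9.9 − 4.4) / 0.11 = 5.5 / 0.11 = 50.0 years

50.0 years


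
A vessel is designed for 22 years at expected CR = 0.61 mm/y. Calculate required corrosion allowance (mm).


Corrosion allowance = CR × design life
CA = 0.61 * 22 = 13.42 mm

13.42 mm


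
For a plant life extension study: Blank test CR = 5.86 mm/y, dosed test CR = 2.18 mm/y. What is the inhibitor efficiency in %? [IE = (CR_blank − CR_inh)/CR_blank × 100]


Apply the inhibitor-efficiency definition: IE = (CR_blank − CR_inh)/CR_blank × 100
IE = (5.86 − 2.18) / 5.86 × 100
IE = 3.68 / 5.86 × 100 = 62.8 %

62.8 %


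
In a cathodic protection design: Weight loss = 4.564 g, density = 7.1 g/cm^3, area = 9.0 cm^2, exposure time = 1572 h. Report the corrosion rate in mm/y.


Apply the mm/y weight-loss relation: CR = 87600 * W / (D * A * T)
Numerator: 87600 * 4.564 = 399806.4
Denominator: 7.1 * 9.0 * 1572 = 100450.8
CR = 399806.4 / 100450.8 = 3.980122 mm/y

3.980122 mm/y


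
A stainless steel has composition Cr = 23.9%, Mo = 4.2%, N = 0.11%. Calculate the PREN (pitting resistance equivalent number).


Apply the PREN formula: PREN = Cr + 3.3*Mo + 16*N
PREN = 23.9 + 3.3*4.2 + 16*0.11
PREN = 23.9 + 13.86 + 1.76 = 39.52

39.52


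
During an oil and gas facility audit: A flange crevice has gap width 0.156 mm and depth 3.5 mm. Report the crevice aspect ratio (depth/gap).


Aspect ratio = depth / gap
Ratio = 3.5 / 0.156 = 22.4

22.4


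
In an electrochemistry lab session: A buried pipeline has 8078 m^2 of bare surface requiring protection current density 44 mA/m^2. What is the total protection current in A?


I = area * current density, then convert mA → A (÷1000)
I = 8078 * 44 / 1000 = 355.43 A

355.43 A


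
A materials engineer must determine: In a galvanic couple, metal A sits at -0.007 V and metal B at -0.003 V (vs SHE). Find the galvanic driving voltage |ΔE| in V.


Driving voltage is the absolute potential difference.
|ΔE| = |-0.007 − (-0.003)| = 0.004 V

0.004 V


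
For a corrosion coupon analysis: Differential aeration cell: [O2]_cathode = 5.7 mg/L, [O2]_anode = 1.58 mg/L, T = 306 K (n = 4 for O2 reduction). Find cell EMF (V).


Apply the Nernst concentration-cell relation: E = (RT/nF)*ln(C_cathode/C_anode)
RT/nF = 8.314*306/(4*96485) = 0.00659192 V
ln(5.7/1.58) = 1.28304
E = 0.00659192 * 1.28304 = 0.00846 V

0.00846 V


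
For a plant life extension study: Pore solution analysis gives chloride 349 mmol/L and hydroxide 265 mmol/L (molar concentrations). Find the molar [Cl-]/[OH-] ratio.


Threshold parameter = [Cl-] / [OH-] (molar basis; both in mmol/L, so units cancel)
Ratio = 349 / 265 = 1.32

1.32


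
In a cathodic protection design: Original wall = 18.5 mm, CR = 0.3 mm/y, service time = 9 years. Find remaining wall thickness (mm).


Remaining wall = original − CR × time
t = 18.5 − 0.3*9 = 18.5 − 2.7 = 15.8 mm

15.8 mm


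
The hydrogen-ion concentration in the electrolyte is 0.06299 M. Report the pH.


pH = −log10[H+]
pH = −log10(0.06299) = 1.2

1.2


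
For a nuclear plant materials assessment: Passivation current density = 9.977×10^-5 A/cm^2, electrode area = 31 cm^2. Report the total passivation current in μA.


I = i_pass * A, then convert A → μA (×10^6)
I = 9.977×10^-5 * 31 * 10^6 = 3092.87 μA

3092.87 μA


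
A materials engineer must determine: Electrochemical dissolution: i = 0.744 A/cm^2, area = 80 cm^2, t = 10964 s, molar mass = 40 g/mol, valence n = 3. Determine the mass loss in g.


Apply Faraday's law: m = i*A*t*M / (n*F)
Total charge passed Q = i*A*t = 0.744*80*10964 = 652577.28 C
m = Q*M/(n*F) = 652577.28*40/(3*96485) = 90.1801 g

90.1801 g


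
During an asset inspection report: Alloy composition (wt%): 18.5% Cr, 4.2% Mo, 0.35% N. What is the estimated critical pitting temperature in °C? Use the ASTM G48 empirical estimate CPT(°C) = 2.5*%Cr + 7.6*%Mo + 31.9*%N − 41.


Apply the ASTM G48 empirical CPT estimate: CPT(°C) = 2.5*%Cr + 7.6*%Mo + 31.9*%N − 41
2.5*18.5 = 46.25; 7.6*4.2 = 31.92; 31.9*0.35 = 11.165
CPT = 46.25 + 31.92 + 11.165 − 41 = 48.335 °C
Rounded to 0.1 °C: CPT ≈ 48.3 °C

48.3 °C


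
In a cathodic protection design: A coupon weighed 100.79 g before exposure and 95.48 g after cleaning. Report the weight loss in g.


Weight loss = initial − final
WL = 100.79 − 95.48 = 5.31 g

5.31 g


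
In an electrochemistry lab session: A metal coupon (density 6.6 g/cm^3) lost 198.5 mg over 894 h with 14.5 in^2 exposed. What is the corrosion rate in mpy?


Apply the mpy weight-loss relation: CR = 534 * W / (D * A * T)
Numerator: 534 * 198.5 = 105999.0
Denominator: 6.6 * 14.5 * 894 = 85555.8
CR = 105999.0 / 85555.8 = 1.2389 mpy

1.2389 mpy


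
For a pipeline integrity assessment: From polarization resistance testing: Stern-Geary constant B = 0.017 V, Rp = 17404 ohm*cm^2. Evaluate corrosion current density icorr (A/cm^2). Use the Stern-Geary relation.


Apply the Stern-Geary relation: icorr = B / Rp
icorr = 0.017 / 17404 = 9.768×10^-7 A/cm^2

9.768×10^-7 A/cm^2


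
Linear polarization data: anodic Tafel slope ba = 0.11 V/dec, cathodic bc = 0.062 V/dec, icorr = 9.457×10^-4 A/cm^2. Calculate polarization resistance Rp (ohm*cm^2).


Apply the Stern-Geary equation: Rp = ba*bc / (2.303*icorr*(ba+bc))
ba*bc = 0.11*0.062 = 0.00682
ba+bc = 0.172; 2.303*icorr*(ba+bc) = 2.303*9.457×10^-4*0.172 = 3.746069×10^-4
Rp = 0.00682 / 3.746069×10^-4 = 18.21 ohm*cm^2

18.21 ohm*cm^2


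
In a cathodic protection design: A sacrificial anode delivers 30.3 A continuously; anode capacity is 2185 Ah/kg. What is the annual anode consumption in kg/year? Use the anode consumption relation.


Annual consumption = current * hours per year / capacity
Rate = 30.3 * 8760 / 2185 = 121.5 kg/year

121.5 kg/year


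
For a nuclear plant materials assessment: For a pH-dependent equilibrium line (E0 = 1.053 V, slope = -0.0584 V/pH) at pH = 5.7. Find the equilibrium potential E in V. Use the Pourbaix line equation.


Apply the Pourbaix line equation: E = E0 + slope*pH
E = 1.053 + (-0.0584)*5.7 = 1.053 + (-0.33288) = 0.72012 V
Rounded to 4 decimal places: E = 0.7201 V

0.7201 V


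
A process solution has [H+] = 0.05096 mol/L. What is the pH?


pH = −log10[H+]
pH = −log10(0.05096) = 1.29

1.29


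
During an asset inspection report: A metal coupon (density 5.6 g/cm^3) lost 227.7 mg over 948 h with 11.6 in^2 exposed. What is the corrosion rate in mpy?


Apply the mpy weight-loss relation: CR = 534 * W / (D * A * T)
Numerator: 534 * 227.7 = 121591.8
Denominator: 5.6 * 11.6 * 948 = 61582.08
CR = 121591.8 / 61582.08 = 1.97447 mpy

1.97447 mpy


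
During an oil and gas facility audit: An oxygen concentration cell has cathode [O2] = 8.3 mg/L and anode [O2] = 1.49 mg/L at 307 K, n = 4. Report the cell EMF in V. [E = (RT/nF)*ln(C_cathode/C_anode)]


Apply the Nernst concentration-cell relation: E = (RT/nF)*ln(C_cathode/C_anode)
RT/nF = 8.314*307/(4*96485) = 0.00661346 V
ln(8.3/1.49) = 1.71748
E = 0.00661346 * 1.71748 = 0.01136 V

0.01136 V


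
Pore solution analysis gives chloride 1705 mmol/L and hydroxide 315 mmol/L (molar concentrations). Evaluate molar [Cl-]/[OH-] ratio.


Threshold parameter = [Cl-] / [OH-] (molar basis; both in mmol/L, so units cancel)
Ratio = 1705 / 315 = 5.41

5.41


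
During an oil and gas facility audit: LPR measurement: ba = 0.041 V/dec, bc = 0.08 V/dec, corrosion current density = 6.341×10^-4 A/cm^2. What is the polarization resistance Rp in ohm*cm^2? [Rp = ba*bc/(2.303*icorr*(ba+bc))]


Apply the Stern-Geary equation: Rp = ba*bc / (2.303*icorr*(ba+bc))
ba*bc = 0.041*0.08 = 0.00328
ba+bc = 0.121; 2.303*icorr*(ba+bc) = 2.303*6.341×10^-4*0.121 = 1.7670021×10^-4
Rp = 0.00328 / 1.7670021×10^-4 = 18.56 ohm*cm^2

18.56 ohm*cm^2


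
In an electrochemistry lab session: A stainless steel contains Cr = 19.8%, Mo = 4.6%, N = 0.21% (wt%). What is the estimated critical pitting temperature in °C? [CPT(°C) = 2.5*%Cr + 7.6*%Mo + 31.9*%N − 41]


Apply the ASTM G48 empirical CPT estimate: CPT(°C) = 2.5*%Cr + 7.6*%Mo + 31.9*%N − 41
2.5*19.8 = 49.5; 7.6*4.6 = 34.96; 31.9*0.21 = 6.699
CPT = 49.5 + 34.96 + 6.699 − 41 = 50.159 °C
Rounded to 0.1 °C: CPT ≈ 50.2 °C

50.2 °C


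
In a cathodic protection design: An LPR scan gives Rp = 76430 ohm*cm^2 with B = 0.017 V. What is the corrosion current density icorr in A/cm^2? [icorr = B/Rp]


Apply the Stern-Geary relation: icorr = B / Rp
icorr = 0.017 / 76430 = 2.224×10^-7 A/cm^2

2.224×10^-7 A/cm^2


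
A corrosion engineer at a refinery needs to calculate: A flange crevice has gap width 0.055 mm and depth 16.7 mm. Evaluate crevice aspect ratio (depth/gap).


Aspect ratio = depth / gap
Ratio = 16.7 / 0.055 = 303.6

303.6


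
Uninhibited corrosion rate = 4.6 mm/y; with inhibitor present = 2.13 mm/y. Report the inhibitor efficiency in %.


Apply the inhibitor-efficiency definition: IE = (CR_blank − CR_inh)/CR_blank × 100
IE = (4.6 − 2.13) / 4.6 × 100
IE = 2.47 / 4.6 × 100 = 53.7 %

53.7 %


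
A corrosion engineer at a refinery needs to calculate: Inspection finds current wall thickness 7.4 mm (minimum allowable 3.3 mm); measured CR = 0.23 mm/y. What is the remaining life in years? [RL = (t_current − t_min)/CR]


Apply the remaining-life relation: RL = (t_current − t_min) / CR
RL = (7.4 − 3.3) / 0.23 = 4.1 / 0.23 = 17.8 years

17.8 years


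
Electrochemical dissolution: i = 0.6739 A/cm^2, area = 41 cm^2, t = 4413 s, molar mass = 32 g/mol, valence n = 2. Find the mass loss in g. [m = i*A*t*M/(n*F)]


Apply Faraday's law: m = i*A*t*M / (n*F)
Total charge passed Q = i*A*t = 0.6739*41*4413 = 121930.7487 C
m = Q*M/(n*F) = 121930.7487*32/(2*96485) = 20.21964 g

20.21964 g


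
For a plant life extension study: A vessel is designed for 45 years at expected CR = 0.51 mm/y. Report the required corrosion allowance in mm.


Corrosion allowance = CR × design life
CA = 0.51 * 45 = 22.95 mm

22.95 mm


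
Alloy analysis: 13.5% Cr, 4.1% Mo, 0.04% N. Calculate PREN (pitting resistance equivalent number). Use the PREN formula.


Apply the PREN formula: PREN = Cr + 3.3*Mo + 16*N
PREN = 13.5 + 3.3*4.1 + 16*0.04
PREN = 13.5 + 13.53 + 0.64 = 27.67

27.67


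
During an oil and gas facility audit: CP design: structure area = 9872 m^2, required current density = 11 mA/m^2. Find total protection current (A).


I = area * current density, then convert mA → A (÷1000)
I = 9872 * 11 / 1000 = 108.59 A

108.59 A


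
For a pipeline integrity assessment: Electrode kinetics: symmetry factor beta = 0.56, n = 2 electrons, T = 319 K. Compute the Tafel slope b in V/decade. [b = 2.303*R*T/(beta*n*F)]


Apply the Tafel slope relation: b = 2.303*R*T/(beta*n*F)
Numerator: 2.303 * 8.314 * 319 = 6107.94
Denominator: 0.56 * 2 * 96485 = 108063.2
b = 6107.94 / 108063.2 = 0.057 V/decade

0.057 V/decade


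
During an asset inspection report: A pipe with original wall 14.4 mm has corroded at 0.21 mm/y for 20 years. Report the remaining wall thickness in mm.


Remaining wall = original − CR × time
t = 14.4 − 0.21*20 = 14.4 − 4.2 = 10.2 mm

10.2 mm


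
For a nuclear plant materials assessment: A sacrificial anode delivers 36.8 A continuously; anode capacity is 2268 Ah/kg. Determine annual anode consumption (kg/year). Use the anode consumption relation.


Annual consumption = current * hours per year / capacity
Rate = 36.8 * 8760 / 2268 = 142.1 kg/year

142.1 kg/year


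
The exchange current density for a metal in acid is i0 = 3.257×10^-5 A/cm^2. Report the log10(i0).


i0 = 3.257×10^-5 A/cm^2
log10(i0) = -4.487

-4.487


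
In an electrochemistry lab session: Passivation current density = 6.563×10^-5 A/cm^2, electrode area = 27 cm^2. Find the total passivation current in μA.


I = i_pass * A, then convert A → μA (×10^6)
I = 6.563×10^-5 * 27 * 10^6 = 1772.01 μA

1772.01 μA


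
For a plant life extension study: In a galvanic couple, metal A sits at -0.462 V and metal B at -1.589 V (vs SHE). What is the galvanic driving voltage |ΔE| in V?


Driving voltage is the absolute potential difference.
|ΔE| = |-0.462 − (-1.589)| = 1.127 V

1.127 V


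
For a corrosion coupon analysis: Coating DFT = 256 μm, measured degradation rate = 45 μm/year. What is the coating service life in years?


Service life = thickness / degradation rate
Life = 256 / 45 = 5.7 years

5.7 years


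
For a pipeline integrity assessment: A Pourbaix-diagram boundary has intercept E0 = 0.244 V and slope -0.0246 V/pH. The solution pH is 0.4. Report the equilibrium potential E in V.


Apply the Pourbaix line equation: E = E0 + slope*pH
E = 0.244 + (-0.0246)*0.4 = 0.244 + (-0.00984) = 0.23416 V
Rounded to 3 decimal places: E = 0.234 V

0.234 V


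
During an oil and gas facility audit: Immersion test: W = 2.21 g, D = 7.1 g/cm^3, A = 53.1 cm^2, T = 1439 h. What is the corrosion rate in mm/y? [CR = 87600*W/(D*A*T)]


Apply the mm/y weight-loss relation: CR = 87600 * W / (D * A * T)
Numerator: 87600 * 2.21 = 193596.0
Denominator: 7.1 * 53.1 * 1439 = 542517.39
CR = 193596.0 / 542517.39 = 0.356848 mm/y

0.356848 mm/y


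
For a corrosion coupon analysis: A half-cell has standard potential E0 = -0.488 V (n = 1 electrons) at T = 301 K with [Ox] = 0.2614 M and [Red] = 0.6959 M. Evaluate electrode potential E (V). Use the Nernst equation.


Apply the Nernst equation: E = E0 + (RT/nF)*ln([Ox]/[Red])
Step 1: RT/nF = 8.314*301/(1*96485) = 0.02593682 V
Step 2: [Ox]/[Red] = 0.2614/0.6959 = 0.375629
Step 3: ln(0.375629) = -0.979153
Step 4: correction = 0.02593682 * -0.979153 = -0.025 V
E = -0.488 + -0.025 = -0.513 V

-0.513 V


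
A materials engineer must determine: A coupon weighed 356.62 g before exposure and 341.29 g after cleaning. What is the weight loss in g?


Weight loss = initial − final
WL = 356.62 − 341.29 = 15.33 g

15.33 g


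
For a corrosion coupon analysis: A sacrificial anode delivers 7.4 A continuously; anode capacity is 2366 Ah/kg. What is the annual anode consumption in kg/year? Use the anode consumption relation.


Annual consumption = current * hours per year / capacity
Rate = 7.4 * 8760 / 2366 = 27.4 kg/year

27.4 kg/year


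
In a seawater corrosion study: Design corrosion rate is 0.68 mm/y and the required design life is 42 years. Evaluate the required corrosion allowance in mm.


Corrosion allowance = CR × design life
CA = 0.68 * 42 = 28.56 mm

28.56 mm


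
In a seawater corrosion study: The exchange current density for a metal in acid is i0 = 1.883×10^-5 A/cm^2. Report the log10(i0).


i0 = 1.883×10^-5 A/cm^2
log10(i0) = -4.725

-4.725


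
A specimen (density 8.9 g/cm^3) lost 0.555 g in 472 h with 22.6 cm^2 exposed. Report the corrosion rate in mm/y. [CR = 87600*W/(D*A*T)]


Apply the mm/y weight-loss relation: CR = 87600 * W / (D * A * T)
Numerator: 87600 * 0.555 = 48618.0
Denominator: 8.9 * 22.6 * 472 = 94938.08
CR = 48618.0 / 94938.08 = 0.5121 mm/y

0.5121 mm/y


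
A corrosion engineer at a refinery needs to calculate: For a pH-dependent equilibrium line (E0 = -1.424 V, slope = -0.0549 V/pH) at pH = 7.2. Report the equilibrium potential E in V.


Apply the Pourbaix line equation: E = E0 + slope*pH
E = -1.424 + (-0.0549)*7.2 = -1.424 + (-0.39528) = -1.81928 V
Rounded to 3 decimal places: E = -1.819 V

-1.819 V


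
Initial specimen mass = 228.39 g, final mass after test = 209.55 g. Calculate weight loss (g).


Weight loss = initial − final
WL = 228.39 − 209.55 = 18.84 g

18.84 g


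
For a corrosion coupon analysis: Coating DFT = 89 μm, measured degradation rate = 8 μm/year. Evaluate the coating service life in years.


Service life = thickness / degradation rate
Life = 89 / 8 = 11.1 years

11.1 years


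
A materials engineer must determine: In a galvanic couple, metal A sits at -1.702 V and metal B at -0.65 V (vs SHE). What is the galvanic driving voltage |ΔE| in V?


Driving voltage is the absolute potential difference.
|ΔE| = |-1.702 − (-0.65)| = 1.052 V

1.052 V


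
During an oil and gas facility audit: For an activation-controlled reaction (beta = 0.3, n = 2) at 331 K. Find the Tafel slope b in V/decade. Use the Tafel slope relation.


Apply the Tafel slope relation: b = 2.303*R*T/(beta*n*F)
Numerator: 2.303 * 8.314 * 331 = 6337.7
Denominator: 0.3 * 2 * 96485 = 57891.0
b = 6337.7 / 57891.0 = 0.109 V/decade

0.109 V/decade


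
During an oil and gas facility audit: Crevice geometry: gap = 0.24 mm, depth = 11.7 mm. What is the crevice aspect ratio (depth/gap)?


Aspect ratio = depth / gap
Ratio = 11.7 / 0.24 = 48.8

48.8


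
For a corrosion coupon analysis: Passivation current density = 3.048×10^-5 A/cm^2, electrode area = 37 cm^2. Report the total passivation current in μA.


I = i_pass * A, then convert A → μA (×10^6)
I = 3.048×10^-5 * 37 * 10^6 = 1127.76 μA

1127.76 μA


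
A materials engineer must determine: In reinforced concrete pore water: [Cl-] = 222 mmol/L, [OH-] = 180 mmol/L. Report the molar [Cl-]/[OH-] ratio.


Threshold parameter = [Cl-] / [OH-] (molar basis; both in mmol/L, so units cancel)
Ratio = 222 / 180 = 1.23

1.23


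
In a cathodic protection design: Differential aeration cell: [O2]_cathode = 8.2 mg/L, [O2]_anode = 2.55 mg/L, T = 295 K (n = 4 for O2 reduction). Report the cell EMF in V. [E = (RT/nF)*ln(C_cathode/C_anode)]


Apply the Nernst concentration-cell relation: E = (RT/nF)*ln(C_cathode/C_anode)
RT/nF = 8.314*295/(4*96485) = 0.00635495 V
ln(8.2/2.55) = 1.16804
E = 0.00635495 * 1.16804 = 0.00742 V

0.00742 V


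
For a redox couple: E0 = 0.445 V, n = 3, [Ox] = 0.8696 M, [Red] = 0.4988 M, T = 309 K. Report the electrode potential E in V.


Apply the Nernst equation: E = E0 + (RT/nF)*ln([Ox]/[Red])
Step 1: RT/nF = 8.314*309/(3*96485) = 0.00887539 V
Step 2: [Ox]/[Red] = 0.8696/0.4988 = 1.743384
Step 3: ln(1.743384) = 0.555828
Step 4: correction = 0.00887539 * 0.555828 = 0.005 V
E = 0.445 + 0.005 = 0.45 V

0.45 V


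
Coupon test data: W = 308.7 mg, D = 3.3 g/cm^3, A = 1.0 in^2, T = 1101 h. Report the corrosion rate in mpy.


Apply the mpy weight-loss relation: CR = 534 * W / (D * A * T)
Numerator: 534 * 308.7 = 164845.8
Denominator: 3.3 * 1.0 * 1101 = 3633.3
CR = 164845.8 / 3633.3 = 45.371 mpy

45.371 mpy


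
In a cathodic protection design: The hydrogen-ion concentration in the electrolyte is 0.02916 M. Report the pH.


pH = −log10[H+]
pH = −log10(0.02916) = 1.54

1.54


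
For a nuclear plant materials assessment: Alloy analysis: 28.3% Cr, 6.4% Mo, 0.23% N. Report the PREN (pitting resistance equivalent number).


Apply the PREN formula: PREN = Cr + 3.3*Mo + 16*N
PREN = 28.3 + 3.3*6.4 + 16*0.23
PREN = 28.3 + 21.12 + 3.68 = 53.1

53.1


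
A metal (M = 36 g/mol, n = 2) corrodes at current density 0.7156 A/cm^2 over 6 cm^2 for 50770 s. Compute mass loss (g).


Apply Faraday's law: m = i*A*t*M / (n*F)
Total charge passed Q = i*A*t = 0.7156*6*50770 = 217986.072 C
m = Q*M/(n*F) = 217986.072*36/(2*96485) = 40.6669 g

40.6669 g


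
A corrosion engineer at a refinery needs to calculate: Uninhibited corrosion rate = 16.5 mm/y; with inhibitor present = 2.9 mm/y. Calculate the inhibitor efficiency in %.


Apply the inhibitor-efficiency definition: IE = (CR_blank − CR_inh)/CR_blank × 100
IE = (16.5 − 2.9) / 16.5 × 100
IE = 13.6 / 16.5 × 100 = 82.4 %

82.4 %


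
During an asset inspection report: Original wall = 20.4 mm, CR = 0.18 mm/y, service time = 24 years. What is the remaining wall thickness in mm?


Remaining wall = original − CR × time
t = 20.4 − 0.18*24 = 20.4 − 4.32 = 16.08 mm

16.08 mm


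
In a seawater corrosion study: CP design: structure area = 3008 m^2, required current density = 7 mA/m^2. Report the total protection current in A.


I = area * current density, then convert mA → A (÷1000)
I = 3008 * 7 / 1000 = 21.06 A

21.06 A


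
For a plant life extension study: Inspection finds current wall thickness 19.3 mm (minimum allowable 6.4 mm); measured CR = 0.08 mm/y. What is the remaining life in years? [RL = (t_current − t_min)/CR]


Apply the remaining-life relation: RL = (t_current − t_min) / CR
RL = (19.3 − 6.4) / 0.08 = 12.9 / 0.08 = 161.3 years

161.3 years


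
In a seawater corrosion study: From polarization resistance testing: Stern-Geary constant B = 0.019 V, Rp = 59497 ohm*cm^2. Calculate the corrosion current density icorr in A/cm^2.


Apply the Stern-Geary relation: icorr = B / Rp
icorr = 0.019 / 59497 = 3.193×10^-7 A/cm^2

3.193×10^-7 A/cm^2


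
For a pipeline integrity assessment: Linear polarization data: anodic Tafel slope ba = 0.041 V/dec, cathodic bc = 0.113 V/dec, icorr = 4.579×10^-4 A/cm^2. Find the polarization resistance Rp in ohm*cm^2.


Apply the Stern-Geary equation: Rp = ba*bc / (2.303*icorr*(ba+bc))
ba*bc = 0.041*0.113 = 0.004633
ba+bc = 0.154; 2.303*icorr*(ba+bc) = 2.303*4.579×10^-4*0.154 = 1.6239973×10^-4
Rp = 0.004633 / 1.6239973×10^-4 = 28.5 ohm*cm^2

28.5 ohm*cm^2


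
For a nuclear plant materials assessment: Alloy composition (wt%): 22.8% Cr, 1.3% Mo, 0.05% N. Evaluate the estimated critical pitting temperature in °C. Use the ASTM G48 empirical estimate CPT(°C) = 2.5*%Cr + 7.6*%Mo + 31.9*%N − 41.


Apply the ASTM G48 empirical CPT estimate: CPT(°C) = 2.5*%Cr + 7.6*%Mo + 31.9*%N − 41
2.5*22.8 = 57; 7.6*1.3 = 9.88; 31.9*0.05 = 1.595
CPT = 57 + 9.88 + 1.595 − 41 = 27.475 °C
Rounded to 0.1 °C: CPT ≈ 27.5 °C

27.5 °C


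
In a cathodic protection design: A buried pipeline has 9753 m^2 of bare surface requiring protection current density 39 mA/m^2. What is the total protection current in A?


I = area * current density, then convert mA → A (÷1000)
I = 9753 * 39 / 1000 = 380.37 A

380.37 A


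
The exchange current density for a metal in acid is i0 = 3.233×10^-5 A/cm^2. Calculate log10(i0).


i0 = 3.233×10^-5 A/cm^2
log10(i0) = -4.49

-4.49


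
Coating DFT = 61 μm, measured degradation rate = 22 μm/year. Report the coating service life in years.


Service life = thickness / degradation rate
Life = 61 / 22 = 2.8 years

2.8 years


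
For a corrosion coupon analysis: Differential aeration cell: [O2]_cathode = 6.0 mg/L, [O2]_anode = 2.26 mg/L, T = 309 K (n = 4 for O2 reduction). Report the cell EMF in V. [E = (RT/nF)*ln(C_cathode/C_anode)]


Apply the Nernst concentration-cell relation: E = (RT/nF)*ln(C_cathode/C_anode)
RT/nF = 8.314*309/(4*96485) = 0.00665654 V
ln(6.0/2.26) = 0.97639
E = 0.00665654 * 0.97639 = 0.0065 V

0.0065 V


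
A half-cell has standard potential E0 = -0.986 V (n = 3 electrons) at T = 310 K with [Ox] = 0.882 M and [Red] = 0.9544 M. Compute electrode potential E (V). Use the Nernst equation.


Apply the Nernst equation: E = E0 + (RT/nF)*ln([Ox]/[Red])
Step 1: RT/nF = 8.314*310/(3*96485) = 0.00890411 V
Step 2: [Ox]/[Red] = 0.882/0.9544 = 0.924141
Step 3: ln(0.924141) = -0.078891
Step 4: correction = 0.00890411 * -0.078891 = -0.0007 V
E = -0.986 + -0.0007 = -0.9867 V

-0.9867 V
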